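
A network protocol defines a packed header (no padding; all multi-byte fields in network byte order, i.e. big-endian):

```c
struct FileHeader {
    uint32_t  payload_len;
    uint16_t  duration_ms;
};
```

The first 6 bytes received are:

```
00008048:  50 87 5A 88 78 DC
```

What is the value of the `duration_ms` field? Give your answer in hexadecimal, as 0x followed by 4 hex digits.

0x78DC

`duration_ms` follows `payload_len` (4 bytes), so it starts at byte offset 4 and occupies 2 bytes.
Bytes at offsets 4..5: 78 DC.
Big-endian: lowest address holds the most-significant byte.
The bytes are already most-significant first: 0x78DC.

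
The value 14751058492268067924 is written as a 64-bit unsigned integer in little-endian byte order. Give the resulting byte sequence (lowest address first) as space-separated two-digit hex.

54 BC A5 54 8B 49 B6 CC

14751058492268067924 in hexadecimal, padded to 64 bits, is 0xCCB6498B54A5BC54.
Split into bytes (most-significant first): CC B6 49 8B 54 A5 BC 54.
Little-endian stores the least-significant byte at the lowest address.
So at ascending addresses the bytes are 54 BC A5 54 8B 49 B6 CC.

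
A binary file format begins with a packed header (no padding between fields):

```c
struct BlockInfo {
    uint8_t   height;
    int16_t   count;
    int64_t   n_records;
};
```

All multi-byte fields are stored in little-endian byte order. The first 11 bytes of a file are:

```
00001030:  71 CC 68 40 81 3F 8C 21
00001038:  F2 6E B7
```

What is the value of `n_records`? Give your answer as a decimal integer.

-5228975891429752512

`n_records` follows `height` (1 B), `count` (2 B), so it starts at offset 1 + 2 = 3 and occupies 8 bytes.
Bytes at offsets 3..10: 40 81 3F 8C 21 F2 6E B7.
In little-endian order the low byte comes first in memory.
Reassemble most-significant byte first: B7 6E F2 21 8C 3F 81 40 → 0xB76EF2218C3F8140.
Top bit is set, so as a signed 64-bit value this is 0xB76EF2218C3F8140 − 2^64 = -5228975891429752512.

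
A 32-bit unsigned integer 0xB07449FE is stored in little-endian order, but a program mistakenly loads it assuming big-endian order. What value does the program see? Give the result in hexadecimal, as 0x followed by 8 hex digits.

0xFE4974B0

Stored little-endian, the bytes at ascending addresses are FE 49 74 B0.
Read back as big-endian, the last byte is least significant, giving 0xFE4974B0.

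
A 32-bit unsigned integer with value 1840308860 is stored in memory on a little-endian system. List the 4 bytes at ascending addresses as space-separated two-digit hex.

1840308860 in hexadecimal, padded to 32 bits, is 0x6DB0E27C.
Split into bytes (most-significant first): 6D B0 E2 7C.
In little-endian order the low byte comes first in memory.
So at ascending addresses the bytes are 7C E2 B0 6D.

7C E2 B0 6D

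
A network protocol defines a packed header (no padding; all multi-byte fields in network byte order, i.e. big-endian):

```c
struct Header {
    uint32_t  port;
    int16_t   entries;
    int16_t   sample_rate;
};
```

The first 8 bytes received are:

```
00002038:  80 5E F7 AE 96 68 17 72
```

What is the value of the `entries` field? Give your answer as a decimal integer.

`entries` follows `port` (4 bytes), so it starts at byte offset 4 and occupies 2 bytes.
Bytes at offsets 4..5: 96 68.
Big-endian: lowest address holds the most-significant byte.
The bytes are already most-significant first: 0x9668.
Top bit is set, so as a signed 16-bit value this is 0x9668 − 2^16 = -27032.

-27032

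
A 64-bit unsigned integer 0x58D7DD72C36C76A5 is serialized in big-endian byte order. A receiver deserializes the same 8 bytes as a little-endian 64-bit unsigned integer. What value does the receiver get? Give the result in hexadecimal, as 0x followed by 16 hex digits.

0xA5766CC372DDD758

Stored big-endian, the bytes at ascending addresses are 58 D7 DD 72 C3 6C 76 A5.
Read back as little-endian, the first byte is least significant, giving 0xA5766CC372DDD758.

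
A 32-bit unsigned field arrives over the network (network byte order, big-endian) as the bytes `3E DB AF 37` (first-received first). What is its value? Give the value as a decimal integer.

Big-endian stores the most-significant byte at the lowest address.
The bytes are already most-significant first: 0x3EDBAF37.
0x3EDBAF37 = 1054584631.

1054584631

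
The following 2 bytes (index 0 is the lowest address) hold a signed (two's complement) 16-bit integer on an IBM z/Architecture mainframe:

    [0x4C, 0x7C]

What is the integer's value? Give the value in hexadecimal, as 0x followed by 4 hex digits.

0x4C7C

Big-endian: lowest address holds the most-significant byte.
The bytes are already most-significant first: 0x4C7C.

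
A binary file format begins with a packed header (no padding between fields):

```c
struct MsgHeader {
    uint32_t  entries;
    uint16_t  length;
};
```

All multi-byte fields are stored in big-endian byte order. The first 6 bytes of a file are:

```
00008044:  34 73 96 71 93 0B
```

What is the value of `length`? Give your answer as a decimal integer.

`length` follows `entries` (4 bytes), so it starts at byte offset 4 and occupies 2 bytes.
Bytes at offsets 4..5: 93 0B.
Big-endian stores the most-significant byte at the lowest address.
The bytes are already most-significant first: 0x930B.
0x930B = 37643.

37643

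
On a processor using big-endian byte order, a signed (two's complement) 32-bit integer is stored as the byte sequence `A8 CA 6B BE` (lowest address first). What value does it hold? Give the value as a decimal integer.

-1463129154

Big-endian stores the most-significant byte at the lowest address.
The bytes are already most-significant first: 0xA8CA6BBE.
Top bit is set, so as a signed 32-bit value this is 0xA8CA6BBE − 2^32 = -1463129154.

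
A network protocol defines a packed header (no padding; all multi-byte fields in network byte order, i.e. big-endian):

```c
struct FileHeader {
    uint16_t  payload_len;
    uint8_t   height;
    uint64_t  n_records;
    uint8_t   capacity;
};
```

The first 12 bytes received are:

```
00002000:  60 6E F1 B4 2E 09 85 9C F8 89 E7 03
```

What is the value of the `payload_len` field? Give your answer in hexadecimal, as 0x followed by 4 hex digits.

`payload_len` is the first field, at byte offset 0, occupying 2 bytes.
Bytes at offsets 0..1: 60 6E.
In big-endian order the high byte comes first in memory.
The bytes are already most-significant first: 0x606E.

0x606E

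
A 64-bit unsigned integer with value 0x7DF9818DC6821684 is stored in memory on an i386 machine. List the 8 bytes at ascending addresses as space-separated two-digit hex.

Split into bytes (most-significant first): 7D F9 81 8D C6 82 16 84.
Little-endian: lowest address holds the least-significant byte.
So at ascending addresses the bytes are 84 16 82 C6 8D 81 F9 7D.

84 16 82 C6 8D 81 F9 7D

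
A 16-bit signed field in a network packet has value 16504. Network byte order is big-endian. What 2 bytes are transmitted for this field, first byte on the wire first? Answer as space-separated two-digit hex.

16504 in hexadecimal, padded to 16 bits, is 0x4078.
Split into bytes (most-significant first): 40 78.
Big-endian: lowest address holds the most-significant byte.
So the memory order matches the most-significant-first order: 40 78.

40 78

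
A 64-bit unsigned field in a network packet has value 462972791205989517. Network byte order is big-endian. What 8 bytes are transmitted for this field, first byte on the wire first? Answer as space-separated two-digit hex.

06 6C CF 4C F8 81 0C 8D

462972791205989517 in hexadecimal, padded to 64 bits, is 0x066CCF4CF8810C8D.
Split into bytes (most-significant first): 06 6C CF 4C F8 81 0C 8D.
Big-endian stores the most-significant byte at the lowest address.
So the memory order matches the most-significant-first order: 06 6C CF 4C F8 81 0C 8D.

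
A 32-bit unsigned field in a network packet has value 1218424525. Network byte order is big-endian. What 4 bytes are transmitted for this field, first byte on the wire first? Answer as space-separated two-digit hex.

48 9F AE CD

1218424525 in hexadecimal, padded to 32 bits, is 0x489FAECD.
Split into bytes (most-significant first): 48 9F AE CD.
In big-endian order the high byte comes first in memory.
So the memory order matches the most-significant-first order: 48 9F AE CD.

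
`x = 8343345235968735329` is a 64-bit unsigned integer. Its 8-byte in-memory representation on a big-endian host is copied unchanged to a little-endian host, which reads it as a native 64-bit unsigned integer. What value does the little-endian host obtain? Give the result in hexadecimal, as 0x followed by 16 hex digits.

0x61385D844984C973

8343345235968735329 in 64-bit hexadecimal is 0x73C98449845D3861.
Stored big-endian, the bytes at ascending addresses are 73 C9 84 49 84 5D 38 61.
Read back as little-endian, the first byte is least significant, giving 0x61385D844984C973.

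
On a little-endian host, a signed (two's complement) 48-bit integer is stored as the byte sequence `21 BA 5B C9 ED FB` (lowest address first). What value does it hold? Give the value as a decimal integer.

-4476272657887

Little-endian stores the least-significant byte at the lowest address.
Reassemble most-significant byte first: FB ED C9 5B BA 21 → 0xFBEDC95BBA21.
Top bit is set, so as a signed 48-bit value this is 0xFBEDC95BBA21 − 2^48 = -4476272657887.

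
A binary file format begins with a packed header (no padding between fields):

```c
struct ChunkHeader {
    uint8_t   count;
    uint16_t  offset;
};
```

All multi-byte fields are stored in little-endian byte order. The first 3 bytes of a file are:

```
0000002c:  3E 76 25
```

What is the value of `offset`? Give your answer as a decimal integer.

`offset` follows `count` (1 byte), so it starts at byte offset 1 and occupies 2 bytes.
Bytes at offsets 1..2: 76 25.
Little-endian: lowest address holds the least-significant byte.
Reassemble most-significant byte first: 25 76 → 0x2576.
0x2576 = 9590.

9590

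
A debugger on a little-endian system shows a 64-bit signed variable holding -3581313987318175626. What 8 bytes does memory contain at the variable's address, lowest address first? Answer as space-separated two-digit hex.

Two's complement of -3581313987318175626 in 64 bits: 3581313987318175626 = 0x31B36218CB3CD78A; invert → 0xCE4C9DE734C32875; add 1 → 0xCE4C9DE734C32876.
Split into bytes (most-significant first): CE 4C 9D E7 34 C3 28 76.
In little-endian order the low byte comes first in memory.
So at ascending addresses the bytes are 76 28 C3 34 E7 9D 4C CE.

76 28 C3 34 E7 9D 4C CE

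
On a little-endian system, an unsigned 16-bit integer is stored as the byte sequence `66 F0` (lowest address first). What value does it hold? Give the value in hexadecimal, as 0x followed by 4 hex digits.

0xF066

Little-endian: lowest address holds the least-significant byte.
Reassemble most-significant byte first: F0 66 → 0xF066.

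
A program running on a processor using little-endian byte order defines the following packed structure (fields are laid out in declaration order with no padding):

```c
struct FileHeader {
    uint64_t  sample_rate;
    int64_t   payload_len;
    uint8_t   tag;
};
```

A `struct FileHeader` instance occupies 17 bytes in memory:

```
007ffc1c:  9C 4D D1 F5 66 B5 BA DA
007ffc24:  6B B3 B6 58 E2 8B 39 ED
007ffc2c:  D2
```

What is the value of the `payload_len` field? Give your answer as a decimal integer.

`payload_len` follows `sample_rate` (8 bytes), so it starts at byte offset 8 and occupies 8 bytes.
Bytes at offsets 8..15: 6B B3 B6 58 E2 8B 39 ED.
In little-endian order the low byte comes first in memory.
Reassemble most-significant byte first: ED 39 8B E2 58 B6 B3 6B → 0xED398BE258B6B36B.
Top bit is set, so as a signed 64-bit value this is 0xED398BE258B6B36B − 2^64 = -1352896408780885141.

-1352896408780885141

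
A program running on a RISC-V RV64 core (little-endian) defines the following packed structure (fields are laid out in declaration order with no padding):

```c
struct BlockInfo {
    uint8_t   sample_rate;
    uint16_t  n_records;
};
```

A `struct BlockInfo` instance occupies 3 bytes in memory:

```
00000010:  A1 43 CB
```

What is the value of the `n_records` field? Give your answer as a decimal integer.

`n_records` follows `sample_rate` (1 byte), so it starts at byte offset 1 and occupies 2 bytes.
Bytes at offsets 1..2: 43 CB.
Little-endian: lowest address holds the least-significant byte.
Reassemble most-significant byte first: CB 43 → 0xCB43.
0xCB43 = 52035.

52035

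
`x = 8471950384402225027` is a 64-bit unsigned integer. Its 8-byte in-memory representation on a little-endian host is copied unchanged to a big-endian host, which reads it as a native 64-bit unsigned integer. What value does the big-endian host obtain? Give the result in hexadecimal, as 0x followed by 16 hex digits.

0x83570701FD699275

8471950384402225027 in 64-bit hexadecimal is 0x759269FD01075783.
Stored little-endian, the bytes at ascending addresses are 83 57 07 01 FD 69 92 75.
Read back as big-endian, the last byte is least significant, giving 0x83570701FD699275.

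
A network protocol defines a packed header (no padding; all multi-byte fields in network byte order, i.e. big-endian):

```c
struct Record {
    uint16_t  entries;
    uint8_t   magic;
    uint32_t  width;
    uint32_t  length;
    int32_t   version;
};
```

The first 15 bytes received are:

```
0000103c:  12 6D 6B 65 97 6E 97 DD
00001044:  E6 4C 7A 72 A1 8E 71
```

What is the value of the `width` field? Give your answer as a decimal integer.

`width` follows `entries` (2 B), `magic` (1 B), so it starts at offset 2 + 1 = 3 and occupies 4 bytes.
Bytes at offsets 3..6: 65 97 6E 97.
In big-endian order the high byte comes first in memory.
The bytes are already most-significant first: 0x65976E97.
0x65976E97 = 1704423063.

1704423063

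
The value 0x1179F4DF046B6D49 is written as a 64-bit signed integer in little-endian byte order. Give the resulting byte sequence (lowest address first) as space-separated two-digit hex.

Split into bytes (most-significant first): 11 79 F4 DF 04 6B 6D 49.
Little-endian: lowest address holds the least-significant byte.
So at ascending addresses the bytes are 49 6D 6B 04 DF F4 79 11.

49 6D 6B 04 DF F4 79 11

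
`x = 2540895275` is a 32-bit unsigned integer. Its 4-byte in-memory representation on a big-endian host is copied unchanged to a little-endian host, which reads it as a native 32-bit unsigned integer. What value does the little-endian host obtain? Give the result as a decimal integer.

2540895275 in 32-bit hexadecimal is 0x9772FC2B.
Stored big-endian, the bytes at ascending addresses are 97 72 FC 2B.
Read back as little-endian, the first byte is least significant, giving 0x2BFC7297.
0x2BFC7297 = 737964695.

737964695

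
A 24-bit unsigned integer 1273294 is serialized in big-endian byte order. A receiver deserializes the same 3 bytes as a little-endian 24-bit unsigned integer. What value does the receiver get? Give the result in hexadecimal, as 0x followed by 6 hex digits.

1273294 in 24-bit hexadecimal is 0x136DCE.
Stored big-endian, the bytes at ascending addresses are 13 6D CE.
Read back as little-endian, the first byte is least significant, giving 0xCE6D13.

0xCE6D13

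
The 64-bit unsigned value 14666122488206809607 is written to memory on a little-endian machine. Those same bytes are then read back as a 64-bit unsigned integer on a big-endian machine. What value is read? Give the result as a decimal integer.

529999607271819467

14666122488206809607 in 64-bit hexadecimal is 0xCB8888B2D5EF5A07.
Stored little-endian, the bytes at ascending addresses are 07 5A EF D5 B2 88 88 CB.
Read back as big-endian, the last byte is least significant, giving 0x075AEFD5B28888CB.
0x075AEFD5B28888CB = 529999607271819467.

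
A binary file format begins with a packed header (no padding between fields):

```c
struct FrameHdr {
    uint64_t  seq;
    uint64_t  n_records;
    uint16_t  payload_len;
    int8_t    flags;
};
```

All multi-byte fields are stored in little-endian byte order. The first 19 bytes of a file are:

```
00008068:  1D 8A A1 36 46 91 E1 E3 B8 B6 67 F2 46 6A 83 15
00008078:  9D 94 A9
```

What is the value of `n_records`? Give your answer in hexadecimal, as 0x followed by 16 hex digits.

0x15836A46F267B6B8

`n_records` follows `seq` (8 bytes), so it starts at byte offset 8 and occupies 8 bytes.
Bytes at offsets 8..15: B8 B6 67 F2 46 6A 83 15.
Little-endian: lowest address holds the least-significant byte.
Reassemble most-significant byte first: 15 83 6A 46 F2 67 B6 B8 → 0x15836A46F267B6B8.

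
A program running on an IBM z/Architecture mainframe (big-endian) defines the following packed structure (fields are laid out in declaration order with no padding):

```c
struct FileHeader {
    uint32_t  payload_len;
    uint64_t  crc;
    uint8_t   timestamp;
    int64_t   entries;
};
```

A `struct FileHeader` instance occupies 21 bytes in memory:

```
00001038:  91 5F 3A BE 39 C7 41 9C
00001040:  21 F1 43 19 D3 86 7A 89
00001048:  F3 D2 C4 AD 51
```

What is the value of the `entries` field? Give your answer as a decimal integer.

`entries` follows `payload_len` (4 B), `crc` (8 B), `timestamp` (1 B), so it starts at offset 4 + 8 + 1 = 13 and occupies 8 bytes.
Bytes at offsets 13..20: 86 7A 89 F3 D2 C4 AD 51.
Big-endian stores the most-significant byte at the lowest address.
The bytes are already most-significant first: 0x867A89F3D2C4AD51.
Top bit is set, so as a signed 64-bit value this is 0x867A89F3D2C4AD51 − 2^64 = -8756534845162345135.

-8756534845162345135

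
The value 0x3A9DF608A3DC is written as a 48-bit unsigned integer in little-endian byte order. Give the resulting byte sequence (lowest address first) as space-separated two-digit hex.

DC A3 08 F6 9D 3A

Split into bytes (most-significant first): 3A 9D F6 08 A3 DC.
Little-endian stores the least-significant byte at the lowest address.
So at ascending addresses the bytes are DC A3 08 F6 9D 3A.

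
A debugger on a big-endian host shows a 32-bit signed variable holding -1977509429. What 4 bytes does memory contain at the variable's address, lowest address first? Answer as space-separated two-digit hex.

8A 21 99 CB

Two's complement of -1977509429 in 32 bits: 1977509429 = 0x75DE6635; invert → 0x8A2199CA; add 1 → 0x8A2199CB.
Split into bytes (most-significant first): 8A 21 99 CB.
Big-endian stores the most-significant byte at the lowest address.
So the memory order matches the most-significant-first order: 8A 21 99 CB.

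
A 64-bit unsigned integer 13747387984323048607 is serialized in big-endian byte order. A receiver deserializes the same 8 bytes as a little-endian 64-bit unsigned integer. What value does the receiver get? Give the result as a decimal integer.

11489822789436229822

13747387984323048607 in 64-bit hexadecimal is 0xBEC88888F30C749F.
Stored big-endian, the bytes at ascending addresses are BE C8 88 88 F3 0C 74 9F.
Read back as little-endian, the first byte is least significant, giving 0x9F740CF38888C8BE.
0x9F740CF38888C8BE = 11489822789436229822.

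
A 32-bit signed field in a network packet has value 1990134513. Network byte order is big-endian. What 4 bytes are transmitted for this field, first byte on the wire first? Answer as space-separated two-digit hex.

76 9F 0A F1

1990134513 in hexadecimal, padded to 32 bits, is 0x769F0AF1.
Split into bytes (most-significant first): 76 9F 0A F1.
Big-endian stores the most-significant byte at the lowest address.
So the memory order matches the most-significant-first order: 76 9F 0A F1.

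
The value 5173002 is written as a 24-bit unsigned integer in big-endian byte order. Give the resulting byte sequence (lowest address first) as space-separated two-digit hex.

4E EF 0A

5173002 in hexadecimal, padded to 24 bits, is 0x4EEF0A.
Split into bytes (most-significant first): 4E EF 0A.
In big-endian order the high byte comes first in memory.
So the memory order matches the most-significant-first order: 4E EF 0A.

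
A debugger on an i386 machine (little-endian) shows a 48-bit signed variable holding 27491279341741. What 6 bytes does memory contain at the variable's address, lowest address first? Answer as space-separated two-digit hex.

AD 88 F0 CF 00 19

27491279341741 in hexadecimal, padded to 48 bits, is 0x1900CFF088AD.
Split into bytes (most-significant first): 19 00 CF F0 88 AD.
In little-endian order the low byte comes first in memory.
So at ascending addresses the bytes are AD 88 F0 CF 00 19.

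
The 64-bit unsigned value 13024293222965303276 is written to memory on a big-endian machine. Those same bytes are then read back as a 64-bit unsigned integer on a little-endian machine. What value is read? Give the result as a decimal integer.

17066214031470477236

13024293222965303276 in 64-bit hexadecimal is 0xB4BF95AE3D5FD7EC.
Stored big-endian, the bytes at ascending addresses are B4 BF 95 AE 3D 5F D7 EC.
Read back as little-endian, the first byte is least significant, giving 0xECD75F3DAE95BFB4.
0xECD75F3DAE95BFB4 = 17066214031470477236.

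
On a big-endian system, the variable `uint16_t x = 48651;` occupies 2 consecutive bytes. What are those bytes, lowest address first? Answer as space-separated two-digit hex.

BE 0B

48651 in hexadecimal, padded to 16 bits, is 0xBE0B.
Split into bytes (most-significant first): BE 0B.
Big-endian: lowest address holds the most-significant byte.
So the memory order matches the most-significant-first order: BE 0B.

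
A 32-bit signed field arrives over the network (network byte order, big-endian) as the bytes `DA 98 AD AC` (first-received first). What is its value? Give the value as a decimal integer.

-627528276

Big-endian stores the most-significant byte at the lowest address.
The bytes are already most-significant first: 0xDA98ADAC.
Top bit is set, so as a signed 32-bit value this is 0xDA98ADAC − 2^32 = -627528276.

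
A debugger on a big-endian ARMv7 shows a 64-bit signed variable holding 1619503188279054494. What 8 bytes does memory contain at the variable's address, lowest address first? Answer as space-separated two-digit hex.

1619503188279054494 in hexadecimal, padded to 64 bits, is 0x1679A191B9FC509E.
Split into bytes (most-significant first): 16 79 A1 91 B9 FC 50 9E.
Big-endian stores the most-significant byte at the lowest address.
So the memory order matches the most-significant-first order: 16 79 A1 91 B9 FC 50 9E.

16 79 A1 91 B9 FC 50 9E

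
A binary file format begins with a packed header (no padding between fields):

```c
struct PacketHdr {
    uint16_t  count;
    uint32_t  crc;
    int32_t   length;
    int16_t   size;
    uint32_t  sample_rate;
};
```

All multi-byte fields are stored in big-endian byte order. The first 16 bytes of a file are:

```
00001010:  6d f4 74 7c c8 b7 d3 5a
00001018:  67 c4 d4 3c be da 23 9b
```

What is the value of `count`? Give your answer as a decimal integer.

28148

`count` is the first field, at byte offset 0, occupying 2 bytes.
Bytes at offsets 0..1: 6D F4.
Big-endian stores the most-significant byte at the lowest address.
The bytes are already most-significant first: 0x6DF4.
0x6DF4 = 28148.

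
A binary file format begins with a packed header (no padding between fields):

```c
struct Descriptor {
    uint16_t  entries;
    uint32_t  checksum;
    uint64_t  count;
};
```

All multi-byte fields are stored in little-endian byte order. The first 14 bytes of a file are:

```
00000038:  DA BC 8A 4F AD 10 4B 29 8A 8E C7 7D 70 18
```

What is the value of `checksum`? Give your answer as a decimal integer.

279793546

`checksum` follows `entries` (2 bytes), so it starts at byte offset 2 and occupies 4 bytes.
Bytes at offsets 2..5: 8A 4F AD 10.
Little-endian: lowest address holds the least-significant byte.
Reassemble most-significant byte first: 10 AD 4F 8A → 0x10AD4F8A.
0x10AD4F8A = 279793546.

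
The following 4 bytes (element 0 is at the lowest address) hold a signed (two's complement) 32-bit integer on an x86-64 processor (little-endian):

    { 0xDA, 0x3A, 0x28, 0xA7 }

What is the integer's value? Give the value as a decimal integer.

Little-endian: lowest address holds the least-significant byte.
Reassemble most-significant byte first: A7 28 3A DA → 0xA7283ADA.
Top bit is set, so as a signed 32-bit value this is 0xA7283ADA − 2^32 = -1490535718.

-1490535718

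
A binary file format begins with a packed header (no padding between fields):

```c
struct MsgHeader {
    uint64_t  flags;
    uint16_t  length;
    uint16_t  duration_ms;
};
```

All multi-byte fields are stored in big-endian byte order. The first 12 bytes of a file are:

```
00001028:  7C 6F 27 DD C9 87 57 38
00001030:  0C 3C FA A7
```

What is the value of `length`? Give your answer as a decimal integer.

`length` follows `flags` (8 bytes), so it starts at byte offset 8 and occupies 2 bytes.
Bytes at offsets 8..9: 0C 3C.
In big-endian order the high byte comes first in memory.
The bytes are already most-significant first: 0x0C3C.
0x0C3C = 3132.

3132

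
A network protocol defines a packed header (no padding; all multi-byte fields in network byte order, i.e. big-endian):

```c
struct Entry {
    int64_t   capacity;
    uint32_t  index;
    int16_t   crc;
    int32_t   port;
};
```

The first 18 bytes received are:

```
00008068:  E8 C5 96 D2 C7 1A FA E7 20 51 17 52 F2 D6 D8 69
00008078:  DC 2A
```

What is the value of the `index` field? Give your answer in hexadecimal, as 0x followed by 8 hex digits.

0x20511752

`index` follows `capacity` (8 bytes), so it starts at byte offset 8 and occupies 4 bytes.
Bytes at offsets 8..11: 20 51 17 52.
Big-endian: lowest address holds the most-significant byte.
The bytes are already most-significant first: 0x20511752.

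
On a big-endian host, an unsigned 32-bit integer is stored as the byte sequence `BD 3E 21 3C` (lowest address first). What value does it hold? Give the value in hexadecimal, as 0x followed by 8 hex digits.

0xBD3E213C

Big-endian: lowest address holds the most-significant byte.
The bytes are already most-significant first: 0xBD3E213C.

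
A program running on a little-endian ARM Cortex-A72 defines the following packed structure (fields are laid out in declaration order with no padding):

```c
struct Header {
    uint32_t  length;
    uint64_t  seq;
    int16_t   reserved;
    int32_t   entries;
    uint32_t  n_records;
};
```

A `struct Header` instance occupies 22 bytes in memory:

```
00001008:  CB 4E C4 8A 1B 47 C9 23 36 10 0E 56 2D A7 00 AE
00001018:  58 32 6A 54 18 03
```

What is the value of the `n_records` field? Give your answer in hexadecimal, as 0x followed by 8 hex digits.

0x0318546A

`n_records` follows `length` (4 B), `seq` (8 B), `reserved` (2 B), `entries` (4 B), so it starts at offset 4 + 8 + 2 + 4 = 18 and occupies 4 bytes.
Bytes at offsets 18..21: 6A 54 18 03.
Little-endian stores the least-significant byte at the lowest address.
Reassemble most-significant byte first: 03 18 54 6A → 0x0318546A.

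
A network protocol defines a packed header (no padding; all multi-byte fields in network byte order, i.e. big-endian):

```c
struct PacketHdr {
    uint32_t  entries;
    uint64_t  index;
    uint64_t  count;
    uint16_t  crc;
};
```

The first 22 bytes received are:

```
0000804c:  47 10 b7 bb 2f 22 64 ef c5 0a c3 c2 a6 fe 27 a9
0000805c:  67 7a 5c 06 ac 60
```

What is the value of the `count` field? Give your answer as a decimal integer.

`count` follows `entries` (4 B), `index` (8 B), so it starts at offset 4 + 8 = 12 and occupies 8 bytes.
Bytes at offsets 12..19: A6 FE 27 A9 67 7A 5C 06.
In big-endian order the high byte comes first in memory.
The bytes are already most-significant first: 0xA6FE27A9677A5C06.
0xA6FE27A9677A5C06 = 12033098862919572486.

12033098862919572486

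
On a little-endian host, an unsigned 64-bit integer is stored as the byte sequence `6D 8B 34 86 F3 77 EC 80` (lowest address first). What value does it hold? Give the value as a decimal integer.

In little-endian order the low byte comes first in memory.
Reassemble most-significant byte first: 80 EC 77 F3 86 34 8B 6D → 0x80EC77F386348B6D.
0x80EC77F386348B6D = 9289932019170839405.

9289932019170839405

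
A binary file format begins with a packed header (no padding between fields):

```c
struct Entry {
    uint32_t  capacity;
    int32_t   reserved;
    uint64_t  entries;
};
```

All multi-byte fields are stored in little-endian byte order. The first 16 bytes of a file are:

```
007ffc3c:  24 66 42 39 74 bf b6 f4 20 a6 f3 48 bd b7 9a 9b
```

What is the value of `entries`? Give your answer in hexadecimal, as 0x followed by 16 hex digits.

0x9B9AB7BD48F3A620

`entries` follows `capacity` (4 B), `reserved` (4 B), so it starts at offset 4 + 4 = 8 and occupies 8 bytes.
Bytes at offsets 8..15: 20 A6 F3 48 BD B7 9A 9B.
In little-endian order the low byte comes first in memory.
Reassemble most-significant byte first: 9B 9A B7 BD 48 F3 A6 20 → 0x9B9AB7BD48F3A620.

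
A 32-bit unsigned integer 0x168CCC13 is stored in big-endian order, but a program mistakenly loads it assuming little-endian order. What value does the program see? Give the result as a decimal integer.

Stored big-endian, the bytes at ascending addresses are 16 8C CC 13.
Read back as little-endian, the first byte is least significant, giving 0x13CC8C16.
0x13CC8C16 = 332172310.

332172310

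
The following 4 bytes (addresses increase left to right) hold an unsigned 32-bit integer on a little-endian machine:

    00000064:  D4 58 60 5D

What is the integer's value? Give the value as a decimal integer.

1566595284

Little-endian stores the least-significant byte at the lowest address.
Reassemble most-significant byte first: 5D 60 58 D4 → 0x5D6058D4.
0x5D6058D4 = 1566595284.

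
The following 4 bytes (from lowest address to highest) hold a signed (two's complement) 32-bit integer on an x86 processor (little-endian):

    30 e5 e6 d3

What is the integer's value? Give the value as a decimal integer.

Little-endian: lowest address holds the least-significant byte.
Reassemble most-significant byte first: D3 E6 E5 30 → 0xD3E6E530.
Top bit is set, so as a signed 32-bit value this is 0xD3E6E530 − 2^32 = -739842768.

-739842768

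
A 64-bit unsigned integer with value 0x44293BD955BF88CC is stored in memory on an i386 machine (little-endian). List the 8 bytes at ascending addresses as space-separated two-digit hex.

CC 88 BF 55 D9 3B 29 44

Split into bytes (most-significant first): 44 29 3B D9 55 BF 88 CC.
Little-endian stores the least-significant byte at the lowest address.
So at ascending addresses the bytes are CC 88 BF 55 D9 3B 29 44.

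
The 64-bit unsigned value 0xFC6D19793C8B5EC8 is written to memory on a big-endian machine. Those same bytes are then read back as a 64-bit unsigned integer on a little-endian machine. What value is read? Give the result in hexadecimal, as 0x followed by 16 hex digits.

0xC85E8B3C79196DFC

Stored big-endian, the bytes at ascending addresses are FC 6D 19 79 3C 8B 5E C8.
Read back as little-endian, the first byte is least significant, giving 0xC85E8B3C79196DFC.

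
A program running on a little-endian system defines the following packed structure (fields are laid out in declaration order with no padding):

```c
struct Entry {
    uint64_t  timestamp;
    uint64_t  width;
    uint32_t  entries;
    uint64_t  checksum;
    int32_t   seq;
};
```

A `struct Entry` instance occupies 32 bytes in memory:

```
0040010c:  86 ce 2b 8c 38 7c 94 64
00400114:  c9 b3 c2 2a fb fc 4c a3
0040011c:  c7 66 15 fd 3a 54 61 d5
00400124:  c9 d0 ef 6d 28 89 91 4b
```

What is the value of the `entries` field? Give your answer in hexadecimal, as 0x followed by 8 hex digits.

0xFD1566C7

`entries` follows `timestamp` (8 B), `width` (8 B), so it starts at offset 8 + 8 = 16 and occupies 4 bytes.
Bytes at offsets 16..19: C7 66 15 FD.
Little-endian stores the least-significant byte at the lowest address.
Reassemble most-significant byte first: FD 15 66 C7 → 0xFD1566C7.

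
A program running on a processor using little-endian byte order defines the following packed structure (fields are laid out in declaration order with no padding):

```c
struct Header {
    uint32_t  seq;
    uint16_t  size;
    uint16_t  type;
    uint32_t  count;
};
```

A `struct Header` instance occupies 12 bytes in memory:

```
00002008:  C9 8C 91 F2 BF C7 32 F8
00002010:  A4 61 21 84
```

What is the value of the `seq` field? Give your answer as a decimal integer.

`seq` is the first field, at byte offset 0, occupying 4 bytes.
Bytes at offsets 0..3: C9 8C 91 F2.
Little-endian stores the least-significant byte at the lowest address.
Reassemble most-significant byte first: F2 91 8C C9 → 0xF2918CC9.
0xF2918CC9 = 4069625033.

4069625033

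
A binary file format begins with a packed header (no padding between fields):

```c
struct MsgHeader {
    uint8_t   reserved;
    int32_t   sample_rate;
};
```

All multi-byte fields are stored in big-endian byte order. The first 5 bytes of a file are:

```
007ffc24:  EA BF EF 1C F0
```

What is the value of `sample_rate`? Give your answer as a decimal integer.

-1074848528

`sample_rate` follows `reserved` (1 byte), so it starts at byte offset 1 and occupies 4 bytes.
Bytes at offsets 1..4: BF EF 1C F0.
Big-endian: lowest address holds the most-significant byte.
The bytes are already most-significant first: 0xBFEF1CF0.
Top bit is set, so as a signed 32-bit value this is 0xBFEF1CF0 − 2^32 = -1074848528.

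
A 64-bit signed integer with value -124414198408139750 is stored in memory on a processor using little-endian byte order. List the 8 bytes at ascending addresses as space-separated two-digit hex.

1A 2C DE 1A F2 FD 45 FE

Two's complement of -124414198408139750 in 64 bits: 124414198408139750 = 0x01BA020DE521D3E6; invert → 0xFE45FDF21ADE2C19; add 1 → 0xFE45FDF21ADE2C1A.
Split into bytes (most-significant first): FE 45 FD F2 1A DE 2C 1A.
Little-endian: lowest address holds the least-significant byte.
So at ascending addresses the bytes are 1A 2C DE 1A F2 FD 45 FE.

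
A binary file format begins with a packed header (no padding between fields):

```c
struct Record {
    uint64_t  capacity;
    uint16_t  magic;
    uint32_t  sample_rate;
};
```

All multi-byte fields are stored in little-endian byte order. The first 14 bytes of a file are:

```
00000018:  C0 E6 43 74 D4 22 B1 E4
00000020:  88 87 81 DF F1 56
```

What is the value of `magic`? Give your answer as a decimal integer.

`magic` follows `capacity` (8 bytes), so it starts at byte offset 8 and occupies 2 bytes.
Bytes at offsets 8..9: 88 87.
Little-endian stores the least-significant byte at the lowest address.
Reassemble most-significant byte first: 87 88 → 0x8788.
0x8788 = 34696.

34696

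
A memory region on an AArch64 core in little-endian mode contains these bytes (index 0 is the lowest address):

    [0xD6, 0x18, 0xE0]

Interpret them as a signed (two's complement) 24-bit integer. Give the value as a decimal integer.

-2090794

In little-endian order the low byte comes first in memory.
Reassemble most-significant byte first: E0 18 D6 → 0xE018D6.
Top bit is set, so as a signed 24-bit value this is 0xE018D6 − 2^24 = -2090794.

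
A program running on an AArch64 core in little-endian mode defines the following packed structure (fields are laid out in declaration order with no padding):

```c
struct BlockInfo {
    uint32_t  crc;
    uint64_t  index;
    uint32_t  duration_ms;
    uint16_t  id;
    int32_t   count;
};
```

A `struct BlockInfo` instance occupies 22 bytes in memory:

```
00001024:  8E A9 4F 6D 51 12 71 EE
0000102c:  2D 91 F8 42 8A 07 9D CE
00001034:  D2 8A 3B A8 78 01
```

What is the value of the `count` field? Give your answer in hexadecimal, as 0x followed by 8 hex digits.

0x0178A83B

`count` follows `crc` (4 B), `index` (8 B), `duration_ms` (4 B), `id` (2 B), so it starts at offset 4 + 8 + 4 + 2 = 18 and occupies 4 bytes.
Bytes at offsets 18..21: 3B A8 78 01.
Little-endian: lowest address holds the least-significant byte.
Reassemble most-significant byte first: 01 78 A8 3B → 0x0178A83B.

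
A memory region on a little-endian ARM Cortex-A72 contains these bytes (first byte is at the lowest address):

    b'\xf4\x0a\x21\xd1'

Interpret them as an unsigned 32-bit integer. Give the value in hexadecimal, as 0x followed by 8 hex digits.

Little-endian: lowest address holds the least-significant byte.
Reassemble most-significant byte first: D1 21 0A F4 → 0xD1210AF4.

0xD1210AF4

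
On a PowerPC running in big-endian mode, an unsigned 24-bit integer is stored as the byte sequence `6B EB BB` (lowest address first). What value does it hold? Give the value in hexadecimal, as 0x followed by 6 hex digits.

0x6BEBBB

Big-endian: lowest address holds the most-significant byte.
The bytes are already most-significant first: 0x6BEBBB.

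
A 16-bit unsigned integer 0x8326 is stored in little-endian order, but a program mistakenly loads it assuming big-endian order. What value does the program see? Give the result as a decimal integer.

9859

Stored little-endian, the bytes at ascending addresses are 26 83.
Read back as big-endian, the last byte is least significant, giving 0x2683.
0x2683 = 9859.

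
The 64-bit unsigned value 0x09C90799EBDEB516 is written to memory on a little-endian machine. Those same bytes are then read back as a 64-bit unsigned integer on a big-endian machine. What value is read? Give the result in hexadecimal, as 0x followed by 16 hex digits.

Stored little-endian, the bytes at ascending addresses are 16 B5 DE EB 99 07 C9 09.
Read back as big-endian, the last byte is least significant, giving 0x16B5DEEB9907C909.

0x16B5DEEB9907C909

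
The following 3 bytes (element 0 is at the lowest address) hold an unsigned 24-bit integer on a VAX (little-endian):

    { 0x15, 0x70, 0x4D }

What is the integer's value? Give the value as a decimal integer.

5074965

Little-endian: lowest address holds the least-significant byte.
Reassemble most-significant byte first: 4D 70 15 → 0x4D7015.
0x4D7015 = 5074965.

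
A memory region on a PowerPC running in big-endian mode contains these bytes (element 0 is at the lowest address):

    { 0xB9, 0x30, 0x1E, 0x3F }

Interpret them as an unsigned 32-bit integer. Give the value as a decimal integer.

Big-endian: lowest address holds the most-significant byte.
The bytes are already most-significant first: 0xB9301E3F.
0xB9301E3F = 3106938431.

3106938431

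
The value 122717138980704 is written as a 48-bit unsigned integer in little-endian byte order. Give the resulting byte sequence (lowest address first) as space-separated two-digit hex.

122717138980704 in hexadecimal, padded to 48 bits, is 0x6F9C4F7A0F60.
Split into bytes (most-significant first): 6F 9C 4F 7A 0F 60.
In little-endian order the low byte comes first in memory.
So at ascending addresses the bytes are 60 0F 7A 4F 9C 6F.

60 0F 7A 4F 9C 6F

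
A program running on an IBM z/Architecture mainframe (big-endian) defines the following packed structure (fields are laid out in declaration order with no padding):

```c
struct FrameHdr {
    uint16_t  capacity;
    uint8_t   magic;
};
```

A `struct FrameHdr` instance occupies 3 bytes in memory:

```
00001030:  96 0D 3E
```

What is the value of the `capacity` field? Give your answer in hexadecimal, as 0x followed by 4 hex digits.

`capacity` is the first field, at byte offset 0, occupying 2 bytes.
Bytes at offsets 0..1: 96 0D.
In big-endian order the high byte comes first in memory.
The bytes are already most-significant first: 0x960D.

0x960D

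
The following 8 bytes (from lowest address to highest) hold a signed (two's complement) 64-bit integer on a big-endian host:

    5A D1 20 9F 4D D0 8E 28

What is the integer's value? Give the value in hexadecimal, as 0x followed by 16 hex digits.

0x5AD1209F4DD08E28

Big-endian stores the most-significant byte at the lowest address.
The bytes are already most-significant first: 0x5AD1209F4DD08E28.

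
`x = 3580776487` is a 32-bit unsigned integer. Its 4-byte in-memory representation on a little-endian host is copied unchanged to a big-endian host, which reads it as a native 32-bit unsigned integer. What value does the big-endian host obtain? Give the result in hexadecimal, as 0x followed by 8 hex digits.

0x27506ED5

3580776487 in 32-bit hexadecimal is 0xD56E5027.
Stored little-endian, the bytes at ascending addresses are 27 50 6E D5.
Read back as big-endian, the last byte is least significant, giving 0x27506ED5.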